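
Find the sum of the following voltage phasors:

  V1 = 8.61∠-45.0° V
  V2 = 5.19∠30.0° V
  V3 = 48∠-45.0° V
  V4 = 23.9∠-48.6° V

Step 1 — Convert each phasor to rectangular form:
  V1 = 8.61·(cos(-45.0°) + j·sin(-45.0°)) = 6.088 - j6.088 V
  V2 = 5.19·(cos(30.0°) + j·sin(30.0°)) = 4.495 + j2.595 V
  V3 = 48·(cos(-45.0°) + j·sin(-45.0°)) = 33.94 - j33.94 V
  V4 = 23.9·(cos(-48.6°) + j·sin(-48.6°)) = 15.81 - j17.93 V
Step 2 — Sum components: V_total = 60.33 - j55.36 V.
Step 3 — Convert to polar: |V_total| = 81.88 V, ∠V_total = -42.5°.

V_total = 81.88∠-42.5° V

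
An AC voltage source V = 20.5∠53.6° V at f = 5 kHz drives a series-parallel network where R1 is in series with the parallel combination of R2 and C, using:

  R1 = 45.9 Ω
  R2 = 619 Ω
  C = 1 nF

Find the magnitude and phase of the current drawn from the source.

Step 1 — Angular frequency: ω = 2π·f = 2π·5000 = 3.142e+04 rad/s.
Step 2 — Component impedances:
  R1: Z = R = 45.9 Ω
  R2: Z = R = 619 Ω
  C: Z = 1/(jωC) = -j/(ω·C) = 0 - j3.183e+04 Ω
Step 3 — Parallel branch: R2 || C = 1/(1/R2 + 1/C) = 618.8 - j12.03 Ω.
Step 4 — Series with R1: Z_total = R1 + (R2 || C) = 664.7 - j12.03 Ω = 664.8∠-1.0° Ω.
Step 5 — Source phasor: V = 20.5∠53.6° V = 12.17 + j16.5 V.
Step 6 — Ohm's law: I = V / Z_total = (12.17 + j16.5) / (664.7 - j12.03) = 0.01785 + j0.02515 A.
Step 7 — Convert to polar: |I| = 0.03084 A, ∠I = 54.6°.

I = 0.03084∠54.6° A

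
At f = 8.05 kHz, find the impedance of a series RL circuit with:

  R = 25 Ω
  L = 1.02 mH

Step 1 — Angular frequency: ω = 2π·f = 2π·8050 = 5.058e+04 rad/s.
Step 2 — Component impedances:
  R: Z = R = 25 Ω
  L: Z = jωL = j·5.058e+04·0.00102 = 0 + j51.59 Ω
Step 3 — Series combination: Z_total = R + L = 25 + j51.59 Ω = 57.33∠64.1° Ω.

Z = 25 + j51.59 Ω = 57.33∠64.1° Ω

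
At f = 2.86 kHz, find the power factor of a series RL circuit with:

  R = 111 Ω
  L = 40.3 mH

Step 1 — Angular frequency: ω = 2π·f = 2π·2860 = 1.797e+04 rad/s.
Step 2 — Component impedances:
  R: Z = R = 111 Ω
  L: Z = jωL = j·1.797e+04·0.0403 = 0 + j724.2 Ω
Step 3 — Series combination: Z_total = R + L = 111 + j724.2 Ω = 732.6∠81.3° Ω.
Step 4 — Power factor: PF = cos(φ) = Re(Z)/|Z| = 111/732.6 = 0.1515.
Step 5 — Type: Im(Z) = 724.2 ⇒ lagging (phase φ = 81.3°).

PF = 0.1515 (lagging, φ = 81.3°)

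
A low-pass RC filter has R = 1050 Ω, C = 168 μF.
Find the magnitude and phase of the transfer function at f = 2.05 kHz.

Step 1 — Angular frequency: ω = 2π·2050 = 1.288e+04 rad/s.
Step 2 — Transfer function: H(jω) = 1/(1 + jωRC).
Step 3 — Denominator: 1 + jωRC = 1 + j·1.288e+04·1050·0.000168 = 1 + j2272.
Step 4 — H = 1.937e-07 - j0.0004401.
Step 5 — Magnitude: |H| = 0.0004401 (-67.1 dB); phase: φ = -90.0°.

|H| = 0.0004401 (-67.1 dB), φ = -90.0°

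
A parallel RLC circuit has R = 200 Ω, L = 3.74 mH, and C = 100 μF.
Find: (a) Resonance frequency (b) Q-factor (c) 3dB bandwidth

Step 1 — Resonance: ω₀ = 1/√(LC) = 1/√(0.00374·0.0001) = 1635 rad/s.
Step 2 — f₀ = ω₀/(2π) = 260.2 Hz.
Step 3 — Parallel Q: Q = R/(ω₀L) = 200/(1635·0.00374) = 32.7.
Step 4 — Bandwidth: Δω = ω₀/Q = 50 rad/s; BW = Δω/(2π) = 7.958 Hz.

(a) f₀ = 260.2 Hz  (b) Q = 32.7  (c) BW = 7.958 Hz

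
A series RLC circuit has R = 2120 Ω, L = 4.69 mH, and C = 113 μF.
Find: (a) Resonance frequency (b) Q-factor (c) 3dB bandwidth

Step 1 — Resonance: ω₀ = 1/√(LC) = 1/√(0.00469·0.000113) = 1374 rad/s.
Step 2 — f₀ = ω₀/(2π) = 218.6 Hz.
Step 3 — Series Q: Q = ω₀L/R = 1374·0.00469/2120 = 0.003039.
Step 4 — Bandwidth: Δω = ω₀/Q = 4.52e+05 rad/s; BW = Δω/(2π) = 7.194e+04 Hz.

(a) f₀ = 218.6 Hz  (b) Q = 0.003039  (c) BW = 7.194e+04 Hz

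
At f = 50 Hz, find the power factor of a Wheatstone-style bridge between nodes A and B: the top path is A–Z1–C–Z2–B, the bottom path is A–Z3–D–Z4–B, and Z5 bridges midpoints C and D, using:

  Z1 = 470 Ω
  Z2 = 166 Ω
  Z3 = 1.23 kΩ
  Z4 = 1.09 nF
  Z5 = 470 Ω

Step 1 — Angular frequency: ω = 2π·f = 2π·50 = 314.2 rad/s.
Step 2 — Component impedances:
  Z1: Z = R = 470 Ω
  Z2: Z = R = 166 Ω
  Z3: Z = R = 1230 Ω
  Z4: Z = 1/(jωC) = -j/(ω·C) = 0 - j2.92e+06 Ω
  Z5: Z = R = 470 Ω
Step 3 — Bridge requires nodal analysis (the Z5 bridge couples midpoints C and D, so the two paths cannot be reduced to a simple series/parallel combination). Setting node B to ground and injecting 1 A at node A, the 3-node admittance system at A, C, D solves to V_A = Z_AB = 534.2 - j0.02456 Ω = 534.2∠-0.0° Ω.
Step 4 — Power factor: PF = cos(φ) = Re(Z)/|Z| = 534.2/534.2 = 1.
Step 5 — Type: Im(Z) = -0.02456 ⇒ leading (phase φ = -0.0°).

PF = 1 (leading, φ = -0.0°)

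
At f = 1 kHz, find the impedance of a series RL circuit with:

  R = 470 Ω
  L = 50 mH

Step 1 — Angular frequency: ω = 2π·f = 2π·1000 = 6283 rad/s.
Step 2 — Component impedances:
  R: Z = R = 470 Ω
  L: Z = jωL = j·6283·0.05 = 0 + j314.2 Ω
Step 3 — Series combination: Z_total = R + L = 470 + j314.2 Ω = 565.3∠33.8° Ω.

Z = 470 + j314.2 Ω = 565.3∠33.8° Ω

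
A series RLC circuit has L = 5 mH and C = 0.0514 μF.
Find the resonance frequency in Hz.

Step 1 — Resonance condition Im(Z)=0 gives ω₀ = 1/√(LC).
Step 2 — ω₀ = 1/√(0.005·5.14e-08) = 6.238e+04 rad/s.
Step 3 — f₀ = ω₀/(2π) = 9928 Hz.

f₀ = 9928 Hz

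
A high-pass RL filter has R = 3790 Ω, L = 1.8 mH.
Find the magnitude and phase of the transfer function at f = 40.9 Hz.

Step 1 — Angular frequency: ω = 2π·40.9 = 257 rad/s.
Step 2 — Transfer function: H(jω) = jωL/(R + jωL).
Step 3 — Numerator jωL = j·0.4626; denominator R + jωL = 3790 + j0.4626.
Step 4 — H = 1.49e-08 + j0.000122.
Step 5 — Magnitude: |H| = 0.000122 (-78.3 dB); phase: φ = 90.0°.

|H| = 0.000122 (-78.3 dB), φ = 90.0°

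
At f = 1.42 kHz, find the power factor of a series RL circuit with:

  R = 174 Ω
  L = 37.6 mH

Step 1 — Angular frequency: ω = 2π·f = 2π·1420 = 8922 rad/s.
Step 2 — Component impedances:
  R: Z = R = 174 Ω
  L: Z = jωL = j·8922·0.0376 = 0 + j335.5 Ω
Step 3 — Series combination: Z_total = R + L = 174 + j335.5 Ω = 377.9∠62.6° Ω.
Step 4 — Power factor: PF = cos(φ) = Re(Z)/|Z| = 174/377.9 = 0.4604.
Step 5 — Type: Im(Z) = 335.5 ⇒ lagging (phase φ = 62.6°).

PF = 0.4604 (lagging, φ = 62.6°)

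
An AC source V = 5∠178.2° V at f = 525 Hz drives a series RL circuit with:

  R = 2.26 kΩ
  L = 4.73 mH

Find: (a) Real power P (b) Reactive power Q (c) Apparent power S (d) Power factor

Step 1 — Angular frequency: ω = 2π·f = 2π·525 = 3299 rad/s.
Step 2 — Component impedances:
  R: Z = R = 2260 Ω
  L: Z = jωL = j·3299·0.00473 = 0 + j15.6 Ω
Step 3 — Series combination: Z_total = R + L = 2260 + j15.6 Ω = 2260∠0.4° Ω.
Step 4 — Source phasor: V = 5∠178.2° V = -4.998 + j0.1571 V.
Step 5 — Current: I = V / Z = -0.002211 + j8.476e-05 A = 0.002212∠177.8° A.
Step 6 — Complex power: S = V·I* = 0.01106 + j7.637e-05 VA.
Step 7 — Real power: P = Re(S) = 0.01106 W.
Step 8 — Reactive power: Q = Im(S) = 7.637e-05 VAR.
Step 9 — Apparent power: |S| = 0.01106 VA.
Step 10 — Power factor: PF = P/|S| = 1 (lagging).

(a) P = 0.01106 W  (b) Q = 7.637e-05 VAR  (c) S = 0.01106 VA  (d) PF = 1 (lagging)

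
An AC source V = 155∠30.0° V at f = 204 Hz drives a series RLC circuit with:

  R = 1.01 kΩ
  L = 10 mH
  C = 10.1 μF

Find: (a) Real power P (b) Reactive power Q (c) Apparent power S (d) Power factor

Step 1 — Angular frequency: ω = 2π·f = 2π·204 = 1282 rad/s.
Step 2 — Component impedances:
  R: Z = R = 1010 Ω
  L: Z = jωL = j·1282·0.01 = 0 + j12.82 Ω
  C: Z = 1/(jωC) = -j/(ω·C) = 0 - j77.24 Ω
Step 3 — Series combination: Z_total = R + L + C = 1010 - j64.43 Ω = 1012∠-3.6° Ω.
Step 4 — Source phasor: V = 155∠30.0° V = 134.2 + j77.5 V.
Step 5 — Current: I = V / Z = 0.1275 + j0.08487 A = 0.1532∠33.6° A.
Step 6 — Complex power: S = V·I* = 23.69 - j1.511 VA.
Step 7 — Real power: P = Re(S) = 23.69 W.
Step 8 — Reactive power: Q = Im(S) = -1.511 VAR.
Step 9 — Apparent power: |S| = 23.74 VA.
Step 10 — Power factor: PF = P/|S| = 0.998 (leading).

(a) P = 23.69 W  (b) Q = -1.511 VAR  (c) S = 23.74 VA  (d) PF = 0.998 (leading)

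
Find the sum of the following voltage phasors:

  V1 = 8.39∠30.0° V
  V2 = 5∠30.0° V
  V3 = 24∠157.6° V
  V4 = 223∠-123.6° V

Step 1 — Convert each phasor to rectangular form:
  V1 = 8.39·(cos(30.0°) + j·sin(30.0°)) = 7.266 + j4.195 V
  V2 = 5·(cos(30.0°) + j·sin(30.0°)) = 4.33 + j2.5 V
  V3 = 24·(cos(157.6°) + j·sin(157.6°)) = -22.19 + j9.146 V
  V4 = 223·(cos(-123.6°) + j·sin(-123.6°)) = -123.4 - j185.7 V
Step 2 — Sum components: V_total = -134 - j169.9 V.
Step 3 — Convert to polar: |V_total| = 216.4 V, ∠V_total = -128.3°.

V_total = 216.4∠-128.3° V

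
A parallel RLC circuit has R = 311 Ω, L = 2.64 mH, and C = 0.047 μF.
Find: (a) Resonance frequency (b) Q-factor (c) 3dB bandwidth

Step 1 — Resonance: ω₀ = 1/√(LC) = 1/√(0.00264·4.7e-08) = 8.977e+04 rad/s.
Step 2 — f₀ = ω₀/(2π) = 1.429e+04 Hz.
Step 3 — Parallel Q: Q = R/(ω₀L) = 311/(8.977e+04·0.00264) = 1.312.
Step 4 — Bandwidth: Δω = ω₀/Q = 6.841e+04 rad/s; BW = Δω/(2π) = 1.089e+04 Hz.

(a) f₀ = 1.429e+04 Hz  (b) Q = 1.312  (c) BW = 1.089e+04 Hz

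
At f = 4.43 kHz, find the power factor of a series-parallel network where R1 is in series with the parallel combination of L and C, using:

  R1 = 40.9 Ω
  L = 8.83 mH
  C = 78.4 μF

Step 1 — Angular frequency: ω = 2π·f = 2π·4430 = 2.783e+04 rad/s.
Step 2 — Component impedances:
  R1: Z = R = 40.9 Ω
  L: Z = jωL = j·2.783e+04·0.00883 = 0 + j245.8 Ω
  C: Z = 1/(jωC) = -j/(ω·C) = 0 - j0.4582 Ω
Step 3 — Parallel branch: L || C = 1/(1/L + 1/C) = 0 - j0.4591 Ω.
Step 4 — Series with R1: Z_total = R1 + (L || C) = 40.9 - j0.4591 Ω = 40.9∠-0.6° Ω.
Step 5 — Power factor: PF = cos(φ) = Re(Z)/|Z| = 40.9/40.903 = 0.9999.
Step 6 — Type: Im(Z) = -0.4591 ⇒ leading (phase φ = -0.6°).

PF = 0.9999 (leading, φ = -0.6°)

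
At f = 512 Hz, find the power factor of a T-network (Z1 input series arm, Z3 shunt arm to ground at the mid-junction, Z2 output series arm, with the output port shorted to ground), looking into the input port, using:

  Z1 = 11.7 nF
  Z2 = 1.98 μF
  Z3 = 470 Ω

Step 1 — Angular frequency: ω = 2π·f = 2π·512 = 3217 rad/s.
Step 2 — Component impedances:
  Z1: Z = 1/(jωC) = -j/(ω·C) = 0 - j2.657e+04 Ω
  Z2: Z = 1/(jωC) = -j/(ω·C) = 0 - j157 Ω
  Z3: Z = R = 470 Ω
Step 3 — With the output port shorted to ground, the output series arm Z2 runs from the junction to ground; the shunt arm Z3 also runs from the junction to ground. They appear in parallel: Z3 || Z2 = 47.18 - j141.2 Ω.
Step 4 — Series with input arm Z1: Z_in = Z1 + (Z3 || Z2) = 47.18 - j2.671e+04 Ω = 2.671e+04∠-89.9° Ω.
Step 5 — Power factor: PF = cos(φ) = Re(Z)/|Z| = 47.18/2.671e+04 = 0.001766.
Step 6 — Type: Im(Z) = -2.671e+04 ⇒ leading (phase φ = -89.9°).

PF = 0.001766 (leading, φ = -89.9°)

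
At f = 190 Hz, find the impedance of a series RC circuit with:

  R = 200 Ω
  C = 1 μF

Step 1 — Angular frequency: ω = 2π·f = 2π·190 = 1194 rad/s.
Step 2 — Component impedances:
  R: Z = R = 200 Ω
  C: Z = 1/(jωC) = -j/(ω·C) = 0 - j837.7 Ω
Step 3 — Series combination: Z_total = R + C = 200 - j837.7 Ω = 861.2∠-76.6° Ω.

Z = 200 - j837.7 Ω = 861.2∠-76.6° Ω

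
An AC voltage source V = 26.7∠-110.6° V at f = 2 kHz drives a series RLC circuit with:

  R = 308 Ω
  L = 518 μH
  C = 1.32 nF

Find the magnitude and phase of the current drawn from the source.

Step 1 — Angular frequency: ω = 2π·f = 2π·2000 = 1.257e+04 rad/s.
Step 2 — Component impedances:
  R: Z = R = 308 Ω
  L: Z = jωL = j·1.257e+04·0.000518 = 0 + j6.509 Ω
  C: Z = 1/(jωC) = -j/(ω·C) = 0 - j6.029e+04 Ω
Step 3 — Series combination: Z_total = R + L + C = 308 - j6.028e+04 Ω = 6.028e+04∠-89.7° Ω.
Step 4 — Source phasor: V = 26.7∠-110.6° V = -9.394 - j24.99 V.
Step 5 — Ohm's law: I = V / Z_total = (-9.394 - j24.99) / (308 - j6.028e+04) = 0.0004138 - j0.000158 A.
Step 6 — Convert to polar: |I| = 0.0004429 A, ∠I = -20.9°.

I = 0.0004429∠-20.9° A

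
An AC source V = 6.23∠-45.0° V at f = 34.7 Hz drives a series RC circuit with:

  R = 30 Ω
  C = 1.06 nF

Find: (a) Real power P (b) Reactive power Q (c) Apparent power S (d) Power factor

Step 1 — Angular frequency: ω = 2π·f = 2π·34.7 = 218 rad/s.
Step 2 — Component impedances:
  R: Z = R = 30 Ω
  C: Z = 1/(jωC) = -j/(ω·C) = 0 - j4.327e+06 Ω
Step 3 — Series combination: Z_total = R + C = 30 - j4.327e+06 Ω = 4.327e+06∠-90.0° Ω.
Step 4 — Source phasor: V = 6.23∠-45.0° V = 4.405 - j4.405 V.
Step 5 — Current: I = V / Z = 1.018e-06 + j1.018e-06 A = 1.44e-06∠45.0° A.
Step 6 — Complex power: S = V·I* = 6.219e-11 - j8.97e-06 VA.
Step 7 — Real power: P = Re(S) = 6.219e-11 W.
Step 8 — Reactive power: Q = Im(S) = -8.97e-06 VAR.
Step 9 — Apparent power: |S| = 8.97e-06 VA.
Step 10 — Power factor: PF = P/|S| = 6.933e-06 (leading).

(a) P = 6.219e-11 W  (b) Q = -8.97e-06 VAR  (c) S = 8.97e-06 VA  (d) PF = 6.933e-06 (leading)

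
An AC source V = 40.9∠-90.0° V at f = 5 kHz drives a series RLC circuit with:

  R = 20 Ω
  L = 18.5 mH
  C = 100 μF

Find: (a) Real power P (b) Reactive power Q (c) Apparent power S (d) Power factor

Step 1 — Angular frequency: ω = 2π·f = 2π·5000 = 3.142e+04 rad/s.
Step 2 — Component impedances:
  R: Z = R = 20 Ω
  L: Z = jωL = j·3.142e+04·0.0185 = 0 + j581.2 Ω
  C: Z = 1/(jωC) = -j/(ω·C) = 0 - j0.3183 Ω
Step 3 — Series combination: Z_total = R + L + C = 20 + j580.9 Ω = 581.2∠88.0° Ω.
Step 4 — Source phasor: V = 40.9∠-90.0° V = 0 - j40.9 V.
Step 5 — Current: I = V / Z = -0.07033 - j0.002421 A = 0.07037∠-178.0° A.
Step 6 — Complex power: S = V·I* = 0.09904 + j2.876 VA.
Step 7 — Real power: P = Re(S) = 0.09904 W.
Step 8 — Reactive power: Q = Im(S) = 2.876 VAR.
Step 9 — Apparent power: |S| = 2.878 VA.
Step 10 — Power factor: PF = P/|S| = 0.03441 (lagging).

(a) P = 0.09904 W  (b) Q = 2.876 VAR  (c) S = 2.878 VA  (d) PF = 0.03441 (lagging)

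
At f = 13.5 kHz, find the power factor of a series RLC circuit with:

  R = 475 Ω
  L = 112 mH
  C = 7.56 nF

Step 1 — Angular frequency: ω = 2π·f = 2π·1.35e+04 = 8.482e+04 rad/s.
Step 2 — Component impedances:
  R: Z = R = 475 Ω
  L: Z = jωL = j·8.482e+04·0.112 = 0 + j9500 Ω
  C: Z = 1/(jωC) = -j/(ω·C) = 0 - j1559 Ω
Step 3 — Series combination: Z_total = R + L + C = 475 + j7941 Ω = 7955∠86.6° Ω.
Step 4 — Power factor: PF = cos(φ) = Re(Z)/|Z| = 475/7955 = 0.05971.
Step 5 — Type: Im(Z) = 7941 ⇒ lagging (phase φ = 86.6°).

PF = 0.05971 (lagging, φ = 86.6°)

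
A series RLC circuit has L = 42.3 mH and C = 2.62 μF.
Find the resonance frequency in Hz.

Step 1 — Resonance condition Im(Z)=0 gives ω₀ = 1/√(LC).
Step 2 — ω₀ = 1/√(0.0423·2.62e-06) = 3004 rad/s.
Step 3 — f₀ = ω₀/(2π) = 478.1 Hz.

f₀ = 478.1 Hz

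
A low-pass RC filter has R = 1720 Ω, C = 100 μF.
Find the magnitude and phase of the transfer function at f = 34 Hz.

Step 1 — Angular frequency: ω = 2π·34 = 213.6 rad/s.
Step 2 — Transfer function: H(jω) = 1/(1 + jωRC).
Step 3 — Denominator: 1 + jωRC = 1 + j·213.6·1720·0.0001 = 1 + j36.74.
Step 4 — H = 0.0007401 - j0.0272.
Step 5 — Magnitude: |H| = 0.02721 (-31.3 dB); phase: φ = -88.4°.

|H| = 0.02721 (-31.3 dB), φ = -88.4°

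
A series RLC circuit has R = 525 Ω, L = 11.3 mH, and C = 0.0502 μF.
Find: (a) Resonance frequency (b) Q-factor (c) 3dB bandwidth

Step 1 — Resonance condition Im(Z)=0 gives ω₀ = 1/√(LC).
Step 2 — ω₀ = 1/√(0.0113·5.02e-08) = 4.199e+04 rad/s.
Step 3 — f₀ = ω₀/(2π) = 6682 Hz.
Step 4 — Series Q: Q = ω₀L/R = 4.199e+04·0.0113/525 = 0.9037.
Step 5 — 3dB bandwidth: Δω = ω₀/Q = 4.646e+04 rad/s; BW = Δω/(2π) = 7394 Hz.

(a) f₀ = 6682 Hz  (b) Q = 0.9037  (c) BW = 7394 Hz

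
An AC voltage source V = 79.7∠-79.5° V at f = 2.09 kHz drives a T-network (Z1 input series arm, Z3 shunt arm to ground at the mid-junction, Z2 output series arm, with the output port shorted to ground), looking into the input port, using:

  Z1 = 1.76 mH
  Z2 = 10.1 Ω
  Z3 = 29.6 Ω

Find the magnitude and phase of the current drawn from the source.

Step 1 — Angular frequency: ω = 2π·f = 2π·2090 = 1.313e+04 rad/s.
Step 2 — Component impedances:
  Z1: Z = jωL = j·1.313e+04·0.00176 = 0 + j23.11 Ω
  Z2: Z = R = 10.1 Ω
  Z3: Z = R = 29.6 Ω
Step 3 — With the output port shorted to ground, the output series arm Z2 runs from the junction to ground; the shunt arm Z3 also runs from the junction to ground. They appear in parallel: Z3 || Z2 = 7.53 Ω.
Step 4 — Series with input arm Z1: Z_in = Z1 + (Z3 || Z2) = 7.53 + j23.11 Ω = 24.31∠72.0° Ω.
Step 5 — Source phasor: V = 79.7∠-79.5° V = 14.52 - j78.37 V.
Step 6 — Ohm's law: I = V / Z_total = (14.52 - j78.37) / (7.53 + j23.11) = -2.88 - j1.567 A.
Step 7 — Convert to polar: |I| = 3.279 A, ∠I = -151.5°.

I = 3.279∠-151.5° A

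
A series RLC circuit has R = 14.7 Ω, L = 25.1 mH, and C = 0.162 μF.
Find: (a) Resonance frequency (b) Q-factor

Step 1 — Resonance condition Im(Z)=0 gives ω₀ = 1/√(LC).
Step 2 — ω₀ = 1/√(0.0251·1.62e-07) = 1.568e+04 rad/s.
Step 3 — f₀ = ω₀/(2π) = 2496 Hz.
Step 4 — Series Q: Q = ω₀L/R = 1.568e+04·0.0251/14.7 = 26.78.

(a) f₀ = 2496 Hz  (b) Q = 26.78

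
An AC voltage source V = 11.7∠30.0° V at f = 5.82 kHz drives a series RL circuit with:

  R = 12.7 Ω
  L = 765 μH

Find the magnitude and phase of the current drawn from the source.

Step 1 — Angular frequency: ω = 2π·f = 2π·5820 = 3.657e+04 rad/s.
Step 2 — Component impedances:
  R: Z = R = 12.7 Ω
  L: Z = jωL = j·3.657e+04·0.000765 = 0 + j27.97 Ω
Step 3 — Series combination: Z_total = R + L = 12.7 + j27.97 Ω = 30.72∠65.6° Ω.
Step 4 — Source phasor: V = 11.7∠30.0° V = 10.13 + j5.85 V.
Step 5 — Ohm's law: I = V / Z_total = (10.13 + j5.85) / (12.7 + j27.97) = 0.3097 - j0.2216 A.
Step 6 — Convert to polar: |I| = 0.3808 A, ∠I = -35.6°.

I = 0.3808∠-35.6° A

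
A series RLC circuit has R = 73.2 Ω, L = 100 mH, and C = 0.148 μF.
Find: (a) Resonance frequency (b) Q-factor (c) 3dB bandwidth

Step 1 — Resonance: ω₀ = 1/√(LC) = 1/√(0.1·1.48e-07) = 8220 rad/s.
Step 2 — f₀ = ω₀/(2π) = 1308 Hz.
Step 3 — Series Q: Q = ω₀L/R = 8220·0.1/73.2 = 11.23.
Step 4 — Bandwidth: Δω = ω₀/Q = 732 rad/s; BW = Δω/(2π) = 116.5 Hz.

(a) f₀ = 1308 Hz  (b) Q = 11.23  (c) BW = 116.5 Hz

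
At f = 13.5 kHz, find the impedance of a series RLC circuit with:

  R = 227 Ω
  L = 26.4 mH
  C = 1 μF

Step 1 — Angular frequency: ω = 2π·f = 2π·1.35e+04 = 8.482e+04 rad/s.
Step 2 — Component impedances:
  R: Z = R = 227 Ω
  L: Z = jωL = j·8.482e+04·0.0264 = 0 + j2239 Ω
  C: Z = 1/(jωC) = -j/(ω·C) = 0 - j11.79 Ω
Step 3 — Series combination: Z_total = R + L + C = 227 + j2228 Ω = 2239∠84.2° Ω.

Z = 227 + j2228 Ω = 2239∠84.2° Ω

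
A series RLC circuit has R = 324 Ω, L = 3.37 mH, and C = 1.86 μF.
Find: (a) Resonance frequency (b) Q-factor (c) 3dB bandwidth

Step 1 — Resonance: ω₀ = 1/√(LC) = 1/√(0.00337·1.86e-06) = 1.263e+04 rad/s.
Step 2 — f₀ = ω₀/(2π) = 2010 Hz.
Step 3 — Series Q: Q = ω₀L/R = 1.263e+04·0.00337/324 = 0.1314.
Step 4 — Bandwidth: Δω = ω₀/Q = 9.614e+04 rad/s; BW = Δω/(2π) = 1.53e+04 Hz.

(a) f₀ = 2010 Hz  (b) Q = 0.1314  (c) BW = 1.53e+04 Hz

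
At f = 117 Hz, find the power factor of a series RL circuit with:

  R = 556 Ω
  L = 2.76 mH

Step 1 — Angular frequency: ω = 2π·f = 2π·117 = 735.1 rad/s.
Step 2 — Component impedances:
  R: Z = R = 556 Ω
  L: Z = jωL = j·735.1·0.00276 = 0 + j2.029 Ω
Step 3 — Series combination: Z_total = R + L = 556 + j2.029 Ω = 556∠0.2° Ω.
Step 4 — Power factor: PF = cos(φ) = Re(Z)/|Z| = 556/556 = 1.
Step 5 — Type: Im(Z) = 2.029 ⇒ lagging (phase φ = 0.2°).

PF = 1 (lagging, φ = 0.2°)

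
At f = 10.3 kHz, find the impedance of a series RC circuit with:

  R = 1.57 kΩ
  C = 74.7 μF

Step 1 — Angular frequency: ω = 2π·f = 2π·1.03e+04 = 6.472e+04 rad/s.
Step 2 — Component impedances:
  R: Z = R = 1570 Ω
  C: Z = 1/(jωC) = -j/(ω·C) = 0 - j0.2069 Ω
Step 3 — Series combination: Z_total = R + C = 1570 - j0.2069 Ω = 1570∠-0.0° Ω.

Z = 1570 - j0.2069 Ω = 1570∠-0.0° Ω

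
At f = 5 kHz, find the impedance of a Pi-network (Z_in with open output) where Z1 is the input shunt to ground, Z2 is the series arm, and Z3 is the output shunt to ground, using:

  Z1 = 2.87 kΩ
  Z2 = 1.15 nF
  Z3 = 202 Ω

Step 1 — Angular frequency: ω = 2π·f = 2π·5000 = 3.142e+04 rad/s.
Step 2 — Component impedances:
  Z1: Z = R = 2870 Ω
  Z2: Z = 1/(jωC) = -j/(ω·C) = 0 - j2.768e+04 Ω
  Z3: Z = R = 202 Ω
Step 3 — With open output, the series arm Z2 and the output shunt Z3 appear in series to ground: Z2 + Z3 = 202 - j2.768e+04 Ω.
Step 4 — Parallel with input shunt Z1: Z_in = Z1 || (Z2 + Z3) = 2837 - j294 Ω = 2853∠-5.9° Ω.

Z = 2837 - j294 Ω = 2853∠-5.9° Ω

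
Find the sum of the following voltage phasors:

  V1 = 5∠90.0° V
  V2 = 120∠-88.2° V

Step 1 — Convert each phasor to rectangular form:
  V1 = 5·(cos(90.0°) + j·sin(90.0°)) = 0 + j5 V
  V2 = 120·(cos(-88.2°) + j·sin(-88.2°)) = 3.769 - j119.9 V
Step 2 — Sum components: V_total = 3.769 - j114.9 V.
Step 3 — Convert to polar: |V_total| = 115 V, ∠V_total = -88.1°.

V_total = 115∠-88.1° V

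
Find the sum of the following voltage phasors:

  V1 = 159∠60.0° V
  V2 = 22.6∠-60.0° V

Step 1 — Convert each phasor to rectangular form:
  V1 = 159·(cos(60.0°) + j·sin(60.0°)) = 79.5 + j137.7 V
  V2 = 22.6·(cos(-60.0°) + j·sin(-60.0°)) = 11.3 - j19.57 V
Step 2 — Sum components: V_total = 90.8 + j118.1 V.
Step 3 — Convert to polar: |V_total| = 149 V, ∠V_total = 52.5°.

V_total = 149∠52.5° V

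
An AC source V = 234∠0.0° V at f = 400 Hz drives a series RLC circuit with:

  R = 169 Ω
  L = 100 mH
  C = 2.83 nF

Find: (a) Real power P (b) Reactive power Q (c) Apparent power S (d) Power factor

Step 1 — Angular frequency: ω = 2π·f = 2π·400 = 2513 rad/s.
Step 2 — Component impedances:
  R: Z = R = 169 Ω
  L: Z = jωL = j·2513·0.1 = 0 + j251.3 Ω
  C: Z = 1/(jωC) = -j/(ω·C) = 0 - j1.406e+05 Ω
Step 3 — Series combination: Z_total = R + L + C = 169 - j1.403e+05 Ω = 1.403e+05∠-89.9° Ω.
Step 4 — Source phasor: V = 234∠0.0° V = 234 V.
Step 5 — Current: I = V / Z = 2.008e-06 + j0.001667 A = 0.001667∠89.9° A.
Step 6 — Complex power: S = V·I* = 0.0004698 - j0.3902 VA.
Step 7 — Real power: P = Re(S) = 0.0004698 W.
Step 8 — Reactive power: Q = Im(S) = -0.3902 VAR.
Step 9 — Apparent power: |S| = 0.3902 VA.
Step 10 — Power factor: PF = P/|S| = 0.001204 (leading).

(a) P = 0.0004698 W  (b) Q = -0.3902 VAR  (c) S = 0.3902 VA  (d) PF = 0.001204 (leading)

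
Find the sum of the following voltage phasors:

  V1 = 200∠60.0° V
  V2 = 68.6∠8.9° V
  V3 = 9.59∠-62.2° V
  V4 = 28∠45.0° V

Step 1 — Convert each phasor to rectangular form:
  V1 = 200·(cos(60.0°) + j·sin(60.0°)) = 100 + j173.2 V
  V2 = 68.6·(cos(8.9°) + j·sin(8.9°)) = 67.77 + j10.61 V
  V3 = 9.59·(cos(-62.2°) + j·sin(-62.2°)) = 4.473 - j8.483 V
  V4 = 28·(cos(45.0°) + j·sin(45.0°)) = 19.8 + j19.8 V
Step 2 — Sum components: V_total = 192 + j195.1 V.
Step 3 — Convert to polar: |V_total| = 273.8 V, ∠V_total = 45.5°.

V_total = 273.8∠45.5° V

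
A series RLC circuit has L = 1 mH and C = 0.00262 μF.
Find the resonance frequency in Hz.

Step 1 — Resonance condition Im(Z)=0 gives ω₀ = 1/√(LC).
Step 2 — ω₀ = 1/√(0.001·2.62e-09) = 6.178e+05 rad/s.
Step 3 — f₀ = ω₀/(2π) = 9.833e+04 Hz.

f₀ = 9.833e+04 Hz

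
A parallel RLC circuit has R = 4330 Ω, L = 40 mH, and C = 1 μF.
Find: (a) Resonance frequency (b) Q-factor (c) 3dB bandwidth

Step 1 — Resonance: ω₀ = 1/√(LC) = 1/√(0.04·1e-06) = 5000 rad/s.
Step 2 — f₀ = ω₀/(2π) = 795.8 Hz.
Step 3 — Parallel Q: Q = R/(ω₀L) = 4330/(5000·0.04) = 21.65.
Step 4 — Bandwidth: Δω = ω₀/Q = 230.9 rad/s; BW = Δω/(2π) = 36.76 Hz.

(a) f₀ = 795.8 Hz  (b) Q = 21.65  (c) BW = 36.76 Hz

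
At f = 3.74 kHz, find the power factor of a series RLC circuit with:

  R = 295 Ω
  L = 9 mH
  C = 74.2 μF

Step 1 — Angular frequency: ω = 2π·f = 2π·3740 = 2.35e+04 rad/s.
Step 2 — Component impedances:
  R: Z = R = 295 Ω
  L: Z = jωL = j·2.35e+04·0.009 = 0 + j211.5 Ω
  C: Z = 1/(jωC) = -j/(ω·C) = 0 - j0.5735 Ω
Step 3 — Series combination: Z_total = R + L + C = 295 + j210.9 Ω = 362.6∠35.6° Ω.
Step 4 — Power factor: PF = cos(φ) = Re(Z)/|Z| = 295/362.65 = 0.8135.
Step 5 — Type: Im(Z) = 210.9 ⇒ lagging (phase φ = 35.6°).

PF = 0.8135 (lagging, φ = 35.6°)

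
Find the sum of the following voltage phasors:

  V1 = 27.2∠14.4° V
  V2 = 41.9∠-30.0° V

Step 1 — Convert each phasor to rectangular form:
  V1 = 27.2·(cos(14.4°) + j·sin(14.4°)) = 26.35 + j6.764 V
  V2 = 41.9·(cos(-30.0°) + j·sin(-30.0°)) = 36.29 - j20.95 V
Step 2 — Sum components: V_total = 62.63 - j14.19 V.
Step 3 — Convert to polar: |V_total| = 64.22 V, ∠V_total = -12.8°.

V_total = 64.22∠-12.8° V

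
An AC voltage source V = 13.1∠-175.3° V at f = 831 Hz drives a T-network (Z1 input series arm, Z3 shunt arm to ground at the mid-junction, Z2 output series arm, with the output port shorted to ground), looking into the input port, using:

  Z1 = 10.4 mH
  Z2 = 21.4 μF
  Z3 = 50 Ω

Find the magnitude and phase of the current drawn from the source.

Step 1 — Angular frequency: ω = 2π·f = 2π·831 = 5221 rad/s.
Step 2 — Component impedances:
  Z1: Z = jωL = j·5221·0.0104 = 0 + j54.3 Ω
  Z2: Z = 1/(jωC) = -j/(ω·C) = 0 - j8.95 Ω
  Z3: Z = R = 50 Ω
Step 3 — With the output port shorted to ground, the output series arm Z2 runs from the junction to ground; the shunt arm Z3 also runs from the junction to ground. They appear in parallel: Z3 || Z2 = 1.552 - j8.672 Ω.
Step 4 — Series with input arm Z1: Z_in = Z1 + (Z3 || Z2) = 1.552 + j45.63 Ω = 45.66∠88.1° Ω.
Step 5 — Source phasor: V = 13.1∠-175.3° V = -13.06 - j1.073 V.
Step 6 — Ohm's law: I = V / Z_total = (-13.06 - j1.073) / (1.552 + j45.63) = -0.03322 + j0.285 A.
Step 7 — Convert to polar: |I| = 0.2869 A, ∠I = 96.6°.

I = 0.2869∠96.6° A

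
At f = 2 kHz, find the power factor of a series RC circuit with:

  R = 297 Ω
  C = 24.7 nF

Step 1 — Angular frequency: ω = 2π·f = 2π·2000 = 1.257e+04 rad/s.
Step 2 — Component impedances:
  R: Z = R = 297 Ω
  C: Z = 1/(jωC) = -j/(ω·C) = 0 - j3222 Ω
Step 3 — Series combination: Z_total = R + C = 297 - j3222 Ω = 3235∠-84.7° Ω.
Step 4 — Power factor: PF = cos(φ) = Re(Z)/|Z| = 297/3235.4 = 0.0918.
Step 5 — Type: Im(Z) = -3222 ⇒ leading (phase φ = -84.7°).

PF = 0.0918 (leading, φ = -84.7°)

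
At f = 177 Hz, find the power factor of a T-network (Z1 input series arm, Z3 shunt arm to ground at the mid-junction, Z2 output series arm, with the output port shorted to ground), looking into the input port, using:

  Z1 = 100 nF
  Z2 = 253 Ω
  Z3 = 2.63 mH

Step 1 — Angular frequency: ω = 2π·f = 2π·177 = 1112 rad/s.
Step 2 — Component impedances:
  Z1: Z = 1/(jωC) = -j/(ω·C) = 0 - j8992 Ω
  Z2: Z = R = 253 Ω
  Z3: Z = jωL = j·1112·0.00263 = 0 + j2.925 Ω
Step 3 — With the output port shorted to ground, the output series arm Z2 runs from the junction to ground; the shunt arm Z3 also runs from the junction to ground. They appear in parallel: Z3 || Z2 = 0.03381 + j2.924 Ω.
Step 4 — Series with input arm Z1: Z_in = Z1 + (Z3 || Z2) = 0.03381 - j8989 Ω = 8989∠-90.0° Ω.
Step 5 — Power factor: PF = cos(φ) = Re(Z)/|Z| = 0.03381/8989 = 3.761e-06.
Step 6 — Type: Im(Z) = -8989 ⇒ leading (phase φ = -90.0°).

PF = 3.761e-06 (leading, φ = -90.0°)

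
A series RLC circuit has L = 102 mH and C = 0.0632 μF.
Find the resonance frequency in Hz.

Step 1 — Resonance condition Im(Z)=0 gives ω₀ = 1/√(LC).
Step 2 — ω₀ = 1/√(0.102·6.32e-08) = 1.245e+04 rad/s.
Step 3 — f₀ = ω₀/(2π) = 1982 Hz.

f₀ = 1982 Hz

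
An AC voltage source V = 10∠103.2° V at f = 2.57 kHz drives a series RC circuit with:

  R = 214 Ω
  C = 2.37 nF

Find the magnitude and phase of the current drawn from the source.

Step 1 — Angular frequency: ω = 2π·f = 2π·2570 = 1.615e+04 rad/s.
Step 2 — Component impedances:
  R: Z = R = 214 Ω
  C: Z = 1/(jωC) = -j/(ω·C) = 0 - j2.613e+04 Ω
Step 3 — Series combination: Z_total = R + C = 214 - j2.613e+04 Ω = 2.613e+04∠-89.5° Ω.
Step 4 — Source phasor: V = 10∠103.2° V = -2.284 + j9.736 V.
Step 5 — Ohm's law: I = V / Z_total = (-2.284 + j9.736) / (214 - j2.613e+04) = -0.0003733 - j8.433e-05 A.
Step 6 — Convert to polar: |I| = 0.0003827 A, ∠I = -167.3°.

I = 0.0003827∠-167.3° A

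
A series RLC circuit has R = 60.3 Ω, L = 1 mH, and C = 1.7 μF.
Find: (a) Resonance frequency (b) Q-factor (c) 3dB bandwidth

Step 1 — Resonance: ω₀ = 1/√(LC) = 1/√(0.001·1.7e-06) = 2.425e+04 rad/s.
Step 2 — f₀ = ω₀/(2π) = 3860 Hz.
Step 3 — Series Q: Q = ω₀L/R = 2.425e+04·0.001/60.3 = 0.4022.
Step 4 — Bandwidth: Δω = ω₀/Q = 6.03e+04 rad/s; BW = Δω/(2π) = 9597 Hz.

(a) f₀ = 3860 Hz  (b) Q = 0.4022  (c) BW = 9597 Hz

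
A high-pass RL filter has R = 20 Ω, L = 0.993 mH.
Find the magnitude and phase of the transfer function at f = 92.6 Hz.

Step 1 — Angular frequency: ω = 2π·92.6 = 581.8 rad/s.
Step 2 — Transfer function: H(jω) = jωL/(R + jωL).
Step 3 — Numerator jωL = j·0.5778; denominator R + jωL = 20 + j0.5778.
Step 4 — H = 0.0008338 + j0.02886.
Step 5 — Magnitude: |H| = 0.02888 (-30.8 dB); phase: φ = 88.3°.

|H| = 0.02888 (-30.8 dB), φ = 88.3°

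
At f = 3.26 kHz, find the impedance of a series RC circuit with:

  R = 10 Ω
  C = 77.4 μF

Step 1 — Angular frequency: ω = 2π·f = 2π·3260 = 2.048e+04 rad/s.
Step 2 — Component impedances:
  R: Z = R = 10 Ω
  C: Z = 1/(jωC) = -j/(ω·C) = 0 - j0.6308 Ω
Step 3 — Series combination: Z_total = R + C = 10 - j0.6308 Ω = 10.02∠-3.6° Ω.

Z = 10 - j0.6308 Ω = 10.02∠-3.6° Ω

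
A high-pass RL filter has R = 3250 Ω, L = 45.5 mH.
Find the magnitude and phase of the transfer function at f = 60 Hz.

Step 1 — Angular frequency: ω = 2π·60 = 377 rad/s.
Step 2 — Transfer function: H(jω) = jωL/(R + jωL).
Step 3 — Numerator jωL = j·17.15; denominator R + jωL = 3250 + j17.15.
Step 4 — H = 2.786e-05 + j0.005278.
Step 5 — Magnitude: |H| = 0.005278 (-45.6 dB); phase: φ = 89.7°.

|H| = 0.005278 (-45.6 dB), φ = 89.7°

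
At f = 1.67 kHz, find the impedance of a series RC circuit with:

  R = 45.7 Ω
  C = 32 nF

Step 1 — Angular frequency: ω = 2π·f = 2π·1670 = 1.049e+04 rad/s.
Step 2 — Component impedances:
  R: Z = R = 45.7 Ω
  C: Z = 1/(jωC) = -j/(ω·C) = 0 - j2978 Ω
Step 3 — Series combination: Z_total = R + C = 45.7 - j2978 Ω = 2979∠-89.1° Ω.

Z = 45.7 - j2978 Ω = 2979∠-89.1° Ω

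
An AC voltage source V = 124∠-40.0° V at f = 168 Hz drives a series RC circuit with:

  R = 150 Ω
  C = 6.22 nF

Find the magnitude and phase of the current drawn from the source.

Step 1 — Angular frequency: ω = 2π·f = 2π·168 = 1056 rad/s.
Step 2 — Component impedances:
  R: Z = R = 150 Ω
  C: Z = 1/(jωC) = -j/(ω·C) = 0 - j1.523e+05 Ω
Step 3 — Series combination: Z_total = R + C = 150 - j1.523e+05 Ω = 1.523e+05∠-89.9° Ω.
Step 4 — Source phasor: V = 124∠-40.0° V = 94.99 - j79.71 V.
Step 5 — Ohm's law: I = V / Z_total = (94.99 - j79.71) / (150 - j1.523e+05) = 0.0005239 + j0.0006232 A.
Step 6 — Convert to polar: |I| = 0.0008141 A, ∠I = 49.9°.

I = 0.0008141∠49.9° A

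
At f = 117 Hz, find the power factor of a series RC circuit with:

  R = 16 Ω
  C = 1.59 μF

Step 1 — Angular frequency: ω = 2π·f = 2π·117 = 735.1 rad/s.
Step 2 — Component impedances:
  R: Z = R = 16 Ω
  C: Z = 1/(jωC) = -j/(ω·C) = 0 - j855.5 Ω
Step 3 — Series combination: Z_total = R + C = 16 - j855.5 Ω = 855.7∠-88.9° Ω.
Step 4 — Power factor: PF = cos(φ) = Re(Z)/|Z| = 16/855.7 = 0.0187.
Step 5 — Type: Im(Z) = -855.5 ⇒ leading (phase φ = -88.9°).

PF = 0.0187 (leading, φ = -88.9°)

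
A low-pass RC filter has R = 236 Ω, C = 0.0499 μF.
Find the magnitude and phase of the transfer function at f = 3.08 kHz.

Step 1 — Angular frequency: ω = 2π·3080 = 1.935e+04 rad/s.
Step 2 — Transfer function: H(jω) = 1/(1 + jωRC).
Step 3 — Denominator: 1 + jωRC = 1 + j·1.935e+04·236·4.99e-08 = 1 + j0.2279.
Step 4 — H = 0.9506 - j0.2166.
Step 5 — Magnitude: |H| = 0.975 (-0.2 dB); phase: φ = -12.8°.

|H| = 0.975 (-0.2 dB), φ = -12.8°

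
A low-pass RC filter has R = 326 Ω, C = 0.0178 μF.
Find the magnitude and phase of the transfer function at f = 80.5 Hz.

Step 1 — Angular frequency: ω = 2π·80.5 = 505.8 rad/s.
Step 2 — Transfer function: H(jω) = 1/(1 + jωRC).
Step 3 — Denominator: 1 + jωRC = 1 + j·505.8·326·1.78e-08 = 1 + j0.002935.
Step 4 — H = 1 - j0.002935.
Step 5 — Magnitude: |H| = 1 (-0.0 dB); phase: φ = -0.2°.

|H| = 1 (-0.0 dB), φ = -0.2°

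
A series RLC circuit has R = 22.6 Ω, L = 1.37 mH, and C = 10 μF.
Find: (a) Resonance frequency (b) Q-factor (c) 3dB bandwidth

Step 1 — Resonance: ω₀ = 1/√(LC) = 1/√(0.00137·1e-05) = 8544 rad/s.
Step 2 — f₀ = ω₀/(2π) = 1360 Hz.
Step 3 — Series Q: Q = ω₀L/R = 8544·0.00137/22.6 = 0.5179.
Step 4 — Bandwidth: Δω = ω₀/Q = 1.65e+04 rad/s; BW = Δω/(2π) = 2625 Hz.

(a) f₀ = 1360 Hz  (b) Q = 0.5179  (c) BW = 2625 Hz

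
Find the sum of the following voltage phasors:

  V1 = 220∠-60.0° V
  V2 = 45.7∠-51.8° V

Step 1 — Convert each phasor to rectangular form:
  V1 = 220·(cos(-60.0°) + j·sin(-60.0°)) = 110 - j190.5 V
  V2 = 45.7·(cos(-51.8°) + j·sin(-51.8°)) = 28.26 - j35.91 V
Step 2 — Sum components: V_total = 138.3 - j226.4 V.
Step 3 — Convert to polar: |V_total| = 265.3 V, ∠V_total = -58.6°.

V_total = 265.3∠-58.6° V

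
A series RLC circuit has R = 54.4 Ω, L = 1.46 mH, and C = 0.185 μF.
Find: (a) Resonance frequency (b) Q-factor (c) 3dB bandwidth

Step 1 — Resonance condition Im(Z)=0 gives ω₀ = 1/√(LC).
Step 2 — ω₀ = 1/√(0.00146·1.85e-07) = 6.085e+04 rad/s.
Step 3 — f₀ = ω₀/(2π) = 9684 Hz.
Step 4 — Series Q: Q = ω₀L/R = 6.085e+04·0.00146/54.4 = 1.633.
Step 5 — 3dB bandwidth: Δω = ω₀/Q = 3.726e+04 rad/s; BW = Δω/(2π) = 5930 Hz.

(a) f₀ = 9684 Hz  (b) Q = 1.633  (c) BW = 5930 Hz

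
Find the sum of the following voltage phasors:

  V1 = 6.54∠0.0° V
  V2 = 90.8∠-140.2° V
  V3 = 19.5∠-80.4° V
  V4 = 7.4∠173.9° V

Step 1 — Convert each phasor to rectangular form:
  V1 = 6.54·(cos(0.0°) + j·sin(0.0°)) = 6.54 V
  V2 = 90.8·(cos(-140.2°) + j·sin(-140.2°)) = -69.76 - j58.12 V
  V3 = 19.5·(cos(-80.4°) + j·sin(-80.4°)) = 3.252 - j19.23 V
  V4 = 7.4·(cos(173.9°) + j·sin(173.9°)) = -7.358 + j0.7864 V
Step 2 — Sum components: V_total = -67.33 - j76.56 V.
Step 3 — Convert to polar: |V_total| = 102 V, ∠V_total = -131.3°.

V_total = 102∠-131.3° V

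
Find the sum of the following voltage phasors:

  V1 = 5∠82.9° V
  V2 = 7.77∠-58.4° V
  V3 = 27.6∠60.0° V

Step 1 — Convert each phasor to rectangular form:
  V1 = 5·(cos(82.9°) + j·sin(82.9°)) = 0.618 + j4.962 V
  V2 = 7.77·(cos(-58.4°) + j·sin(-58.4°)) = 4.071 - j6.618 V
  V3 = 27.6·(cos(60.0°) + j·sin(60.0°)) = 13.8 + j23.9 V
Step 2 — Sum components: V_total = 18.49 + j22.25 V.
Step 3 — Convert to polar: |V_total| = 28.93 V, ∠V_total = 50.3°.

V_total = 28.93∠50.3° V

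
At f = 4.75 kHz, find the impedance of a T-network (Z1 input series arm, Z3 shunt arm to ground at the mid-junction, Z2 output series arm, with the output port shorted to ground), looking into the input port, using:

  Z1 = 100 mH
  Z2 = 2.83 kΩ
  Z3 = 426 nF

Step 1 — Angular frequency: ω = 2π·f = 2π·4750 = 2.985e+04 rad/s.
Step 2 — Component impedances:
  Z1: Z = jωL = j·2.985e+04·0.1 = 0 + j2985 Ω
  Z2: Z = R = 2830 Ω
  Z3: Z = 1/(jωC) = -j/(ω·C) = 0 - j78.65 Ω
Step 3 — With the output port shorted to ground, the output series arm Z2 runs from the junction to ground; the shunt arm Z3 also runs from the junction to ground. They appear in parallel: Z3 || Z2 = 2.184 - j78.59 Ω.
Step 4 — Series with input arm Z1: Z_in = Z1 + (Z3 || Z2) = 2.184 + j2906 Ω = 2906∠90.0° Ω.

Z = 2.184 + j2906 Ω = 2906∠90.0° Ω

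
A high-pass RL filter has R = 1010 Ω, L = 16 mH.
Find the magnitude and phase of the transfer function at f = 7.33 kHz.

Step 1 — Angular frequency: ω = 2π·7330 = 4.606e+04 rad/s.
Step 2 — Transfer function: H(jω) = jωL/(R + jωL).
Step 3 — Numerator jωL = j·736.9; denominator R + jωL = 1010 + j736.9.
Step 4 — H = 0.3474 + j0.4761.
Step 5 — Magnitude: |H| = 0.5894 (-4.6 dB); phase: φ = 53.9°.

|H| = 0.5894 (-4.6 dB), φ = 53.9°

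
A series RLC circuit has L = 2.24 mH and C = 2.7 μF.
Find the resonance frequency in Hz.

Step 1 — Resonance condition Im(Z)=0 gives ω₀ = 1/√(LC).
Step 2 — ω₀ = 1/√(0.00224·2.7e-06) = 1.286e+04 rad/s.
Step 3 — f₀ = ω₀/(2π) = 2047 Hz.

f₀ = 2047 Hz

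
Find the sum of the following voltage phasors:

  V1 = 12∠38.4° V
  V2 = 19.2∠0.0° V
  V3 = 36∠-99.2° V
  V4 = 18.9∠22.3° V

Step 1 — Convert each phasor to rectangular form:
  V1 = 12·(cos(38.4°) + j·sin(38.4°)) = 9.404 + j7.454 V
  V2 = 19.2·(cos(0.0°) + j·sin(0.0°)) = 19.2 V
  V3 = 36·(cos(-99.2°) + j·sin(-99.2°)) = -5.756 - j35.54 V
  V4 = 18.9·(cos(22.3°) + j·sin(22.3°)) = 17.49 + j7.172 V
Step 2 — Sum components: V_total = 40.34 - j20.91 V.
Step 3 — Convert to polar: |V_total| = 45.43 V, ∠V_total = -27.4°.

V_total = 45.43∠-27.4° V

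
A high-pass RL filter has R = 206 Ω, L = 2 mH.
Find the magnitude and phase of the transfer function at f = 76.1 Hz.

Step 1 — Angular frequency: ω = 2π·76.1 = 478.2 rad/s.
Step 2 — Transfer function: H(jω) = jωL/(R + jωL).
Step 3 — Numerator jωL = j·0.9563; denominator R + jωL = 206 + j0.9563.
Step 4 — H = 2.155e-05 + j0.004642.
Step 5 — Magnitude: |H| = 0.004642 (-46.7 dB); phase: φ = 89.7°.

|H| = 0.004642 (-46.7 dB), φ = 89.7°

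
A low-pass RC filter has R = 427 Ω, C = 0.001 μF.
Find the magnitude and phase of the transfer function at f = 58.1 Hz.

Step 1 — Angular frequency: ω = 2π·58.1 = 365.1 rad/s.
Step 2 — Transfer function: H(jω) = 1/(1 + jωRC).
Step 3 — Denominator: 1 + jωRC = 1 + j·365.1·427·1e-09 = 1 + j0.0001559.
Step 4 — H = 1 - j0.0001559.
Step 5 — Magnitude: |H| = 1 (-0.0 dB); phase: φ = -0.0°.

|H| = 1 (-0.0 dB), φ = -0.0°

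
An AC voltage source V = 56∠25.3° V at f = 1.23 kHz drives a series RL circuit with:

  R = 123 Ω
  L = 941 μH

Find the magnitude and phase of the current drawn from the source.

Step 1 — Angular frequency: ω = 2π·f = 2π·1230 = 7728 rad/s.
Step 2 — Component impedances:
  R: Z = R = 123 Ω
  L: Z = jωL = j·7728·0.000941 = 0 + j7.272 Ω
Step 3 — Series combination: Z_total = R + L = 123 + j7.272 Ω = 123.2∠3.4° Ω.
Step 4 — Source phasor: V = 56∠25.3° V = 50.63 + j23.93 V.
Step 5 — Ohm's law: I = V / Z_total = (50.63 + j23.93) / (123 + j7.272) = 0.4216 + j0.1696 A.
Step 6 — Convert to polar: |I| = 0.4545 A, ∠I = 21.9°.

I = 0.4545∠21.9° A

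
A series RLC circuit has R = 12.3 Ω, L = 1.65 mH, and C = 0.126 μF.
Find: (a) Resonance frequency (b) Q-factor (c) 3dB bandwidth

Step 1 — Resonance condition Im(Z)=0 gives ω₀ = 1/√(LC).
Step 2 — ω₀ = 1/√(0.00165·1.26e-07) = 6.935e+04 rad/s.
Step 3 — f₀ = ω₀/(2π) = 1.104e+04 Hz.
Step 4 — Series Q: Q = ω₀L/R = 6.935e+04·0.00165/12.3 = 9.304.
Step 5 — 3dB bandwidth: Δω = ω₀/Q = 7455 rad/s; BW = Δω/(2π) = 1186 Hz.

(a) f₀ = 1.104e+04 Hz  (b) Q = 9.304  (c) BW = 1186 Hz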